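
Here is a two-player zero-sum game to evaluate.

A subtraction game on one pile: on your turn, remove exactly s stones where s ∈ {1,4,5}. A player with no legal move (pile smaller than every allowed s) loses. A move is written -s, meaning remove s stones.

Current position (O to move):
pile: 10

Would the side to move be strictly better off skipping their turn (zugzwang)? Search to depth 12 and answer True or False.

ply 1, O at 10 | -1=-1→9*; -4=-1→6; -5=-1→5
ply 2, X at 9 | -1=+1→8*; -4=-1→5; -5=-1→4
ply 3, O at 8 | -1=-1→7*; -4=-1→4; -5=-1→3
ply 4, X at 7 | -1=-1→6; -4=-1→3; -5=+1→2*
ply 5, O at 2 | -1=-1→1*
ply 6, X at 1 | -1=+1→0*
ply 7: 0 is terminal -1 (O); from 10 depth 12
suppose O passes — search the same position with X to move:
pass> ply 1, X at 10 | -1=-1→9*; -4=-1→6; -5=-1→5
pass> ply 2, O at 9 | -1=+1→8*; -4=-1→5; -5=-1→4
pass> ply 3, X at 8 | -1=-1→7*; -4=-1→4; -5=-1→3
pass> ply 4, O at 7 | -1=-1→6; -4=-1→3; -5=+1→2*
pass> ply 5, X at 2 | -1=-1→1*
pass> ply 6, O at 1 | -1=+1→0*
pass> ply 7: 0 is terminal -1 (X); from 10 depth 12
for O: play -1, pass +1

zugzwang(10, O) = True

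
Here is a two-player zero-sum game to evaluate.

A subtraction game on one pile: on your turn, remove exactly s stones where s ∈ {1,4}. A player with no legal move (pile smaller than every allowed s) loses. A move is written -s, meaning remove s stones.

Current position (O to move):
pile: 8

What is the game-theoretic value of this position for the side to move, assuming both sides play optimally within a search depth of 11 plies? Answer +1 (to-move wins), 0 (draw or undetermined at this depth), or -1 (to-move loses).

value(8, O) = +1

ply 1, O at 8 | -1=+1→7*; -4=-1→4
ply 2, X at 7 | -1=-1→6*; -4=-1→3
ply 3, O at 6 | -1=+1→5*; -4=+1→2
ply 4, X at 5 | -1=-1→4*; -4=-1→1
ply 5, O at 4 | -1=-1→3; -4=+1→0*
ply 6: 0 is terminal -1 (X); from 8 depth 11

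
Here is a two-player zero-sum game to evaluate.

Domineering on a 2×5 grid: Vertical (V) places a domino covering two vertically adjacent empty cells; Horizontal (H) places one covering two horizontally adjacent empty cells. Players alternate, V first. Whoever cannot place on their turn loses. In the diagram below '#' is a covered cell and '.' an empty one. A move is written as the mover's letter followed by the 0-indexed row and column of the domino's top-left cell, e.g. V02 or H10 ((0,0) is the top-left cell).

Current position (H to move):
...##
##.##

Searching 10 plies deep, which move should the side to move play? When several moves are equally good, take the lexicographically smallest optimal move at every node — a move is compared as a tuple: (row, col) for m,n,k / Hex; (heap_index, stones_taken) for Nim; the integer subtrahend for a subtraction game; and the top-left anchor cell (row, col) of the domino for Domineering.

H's best at [...##/##.##]: H01

ply 1, H at ...##/##.## | H00=-1→##.##/##.##; H01=+1→.####/##.##*
ply 2: .####/##.## is terminal -1 (V); from ...##/##.## depth 10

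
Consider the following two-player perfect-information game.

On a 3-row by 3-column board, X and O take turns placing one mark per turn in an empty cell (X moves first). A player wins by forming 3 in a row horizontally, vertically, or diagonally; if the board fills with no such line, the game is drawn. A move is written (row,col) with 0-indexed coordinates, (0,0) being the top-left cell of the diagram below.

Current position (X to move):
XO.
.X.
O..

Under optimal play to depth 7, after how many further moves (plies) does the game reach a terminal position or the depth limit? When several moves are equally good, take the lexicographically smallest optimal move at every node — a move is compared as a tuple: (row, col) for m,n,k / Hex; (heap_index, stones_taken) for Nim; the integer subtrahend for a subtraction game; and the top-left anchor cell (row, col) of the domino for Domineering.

PV length from [XO./.X./O..]: 3 plies

p1 X@[XO./.X./O..]: (0,2)[XOX/.X./O..]+0 (1,0)[XO./XX./O..]+1* (1,2)[XO./.XX/O..]+1 (2,1)[XO./.X./OX.]+0 (2,2)[XO./.X./O.X]+1
p2 O@[XO./XX./O..]: (0,2)[XOO/XX./O..]-1* (1,2)[XO./XXO/O..]-1 (2,1)[XO./XX./OO.]-1 (2,2)[XO./XX./O.O]-1
p3 X@[XOO/XX./O..]: (1,2)[XOO/XXX/O..]+1* (2,1)[XOO/XX./OX.]+1 (2,2)[XOO/XX./O.X]+1
p4 O@[XOO/XXX/O..] terminal -1; root [XO./.X./O..] d7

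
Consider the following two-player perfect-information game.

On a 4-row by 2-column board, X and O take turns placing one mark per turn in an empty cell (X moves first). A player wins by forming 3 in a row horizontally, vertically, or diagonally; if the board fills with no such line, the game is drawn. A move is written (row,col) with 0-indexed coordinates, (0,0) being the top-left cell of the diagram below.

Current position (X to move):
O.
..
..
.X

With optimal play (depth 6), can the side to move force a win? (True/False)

X winning at [O./../../.X]: False

ply 1, X at O./../../.X | (0,1)=+0→OX/../../.X*; (1,0)=+0→O./X./../.X; (1,1)=+0→O./.X/../.X; (2,0)=+0→O./../X./.X; (2,1)=+0→O./../.X/.X; (3,0)=+0→O./../../XX
ply 2, O at OX/../../.X | (1,0)=+0→OX/O./../.X*; (1,1)=+0→OX/.O/../.X; (2,0)=+0→OX/../O./.X; (2,1)=+0→OX/../.O/.X; (3,0)=+0→OX/../../OX
ply 3, X at OX/O./../.X | (1,1)=-1→OX/OX/../.X; (2,0)=+0→OX/O./X./.X*; (2,1)=-1→OX/O./.X/.X; (3,0)=-1→OX/O./../XX
ply 4, O at OX/O./X./.X | (1,1)=+0→OX/OO/X./.X*; (2,1)=+0→OX/O./XO/.X; (3,0)=+0→OX/O./X./OX
ply 5, X at OX/OO/X./.X | (2,1)=+0→OX/OO/XX/.X*; (3,0)=+0→OX/OO/X./XX
ply 6, O at OX/OO/XX/.X | (3,0)=+0→OX/OO/XX/OX*
ply 7: OX/OO/XX/OX is terminal +0 (X); from O./../../.X depth 6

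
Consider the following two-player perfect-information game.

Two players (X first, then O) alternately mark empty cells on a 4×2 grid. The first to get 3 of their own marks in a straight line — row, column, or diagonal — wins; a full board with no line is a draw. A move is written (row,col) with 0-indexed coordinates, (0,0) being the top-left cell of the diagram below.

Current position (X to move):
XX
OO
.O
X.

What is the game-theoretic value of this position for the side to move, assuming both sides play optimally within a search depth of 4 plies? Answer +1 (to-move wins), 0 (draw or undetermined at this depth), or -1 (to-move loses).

value(XX/OO/.O/X., X) = 0

p1 X@[XX/OO/.O/X.]: (2,0)[XX/OO/XO/X.]-1 (3,1)[XX/OO/.O/XX]+0*
p2 O@[XX/OO/.O/XX]: (2,0)[XX/OO/OO/XX]+0*
p3 X@[XX/OO/OO/XX] terminal +0; root [XX/OO/.O/X.] d4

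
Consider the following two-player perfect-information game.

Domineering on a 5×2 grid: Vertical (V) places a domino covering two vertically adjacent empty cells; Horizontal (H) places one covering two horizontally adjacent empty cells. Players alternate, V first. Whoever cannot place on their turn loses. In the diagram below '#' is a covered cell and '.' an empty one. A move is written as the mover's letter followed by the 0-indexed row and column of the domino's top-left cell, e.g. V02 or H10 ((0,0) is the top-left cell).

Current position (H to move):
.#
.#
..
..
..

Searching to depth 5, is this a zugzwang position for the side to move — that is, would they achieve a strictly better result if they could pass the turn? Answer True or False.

ply 1, H at .#/.#/../../.. | H20=-1→.#/.#/##/../..; H30=+1→.#/.#/../##/..*; H40=-1→.#/.#/../../##
ply 2, V at .#/.#/../##/.. | V00=-1→##/##/../##/..*; V10=-1→.#/##/#./##/..
ply 3, H at ##/##/../##/.. | H20=+1→##/##/##/##/..*; H40=+1→##/##/../##/##
ply 4: ##/##/##/##/.. is terminal -1 (V); from .#/.#/../../.. depth 5
pass branch (V moves first from the same position):
  | ply 1, V at .#/.#/../../.. | V00=-1→##/##/../../..; V10=-1→.#/##/#./../..; V20=+1→.#/.#/#./#./..*; V21=+1→.#/.#/.#/.#/..; V30=+1→.#/.#/../#./#.; V31=+1→.#/.#/../.#/.#
  | ply 2, H at .#/.#/#./#./.. | H40=-1→.#/.#/#./#./##*
  | ply 3, V at .#/.#/#./#./## | V00=+1→##/##/#./#./##*; V21=+1→.#/.#/##/##/##
  | ply 4: ##/##/#./#./## is terminal -1 (H); from .#/.#/../../.. depth 5
H moving scores +1; H passing scores -1

zugzwang(.#/.#/../../.., H) = False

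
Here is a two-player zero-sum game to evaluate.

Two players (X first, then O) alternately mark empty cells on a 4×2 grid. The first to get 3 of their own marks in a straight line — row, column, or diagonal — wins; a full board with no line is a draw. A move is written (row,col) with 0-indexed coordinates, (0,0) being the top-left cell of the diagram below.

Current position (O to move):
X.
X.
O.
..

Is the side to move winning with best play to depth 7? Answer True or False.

O winning at [X./X./O./..]: False

p1 O@[X./X./O./..]: (0,1)[XO/X./O./..]+0* (1,1)[X./XO/O./..]+0 (2,1)[X./X./OO/..]+0 (3,0)[X./X./O./O.]+0 (3,1)[X./X./O./.O]+0
p2 X@[XO/X./O./..]: (1,1)[XO/XX/O./..]+0* (2,1)[XO/X./OX/..]+0 (3,0)[XO/X./O./X.]+0 (3,1)[XO/X./O./.X]+0
p3 O@[XO/XX/O./..]: (2,1)[XO/XX/OO/..]+0* (3,0)[XO/XX/O./O.]+0 (3,1)[XO/XX/O./.O]+0
p4 X@[XO/XX/OO/..]: (3,0)[XO/XX/OO/X.]+0* (3,1)[XO/XX/OO/.X]+0
p5 O@[XO/XX/OO/X.]: (3,1)[XO/XX/OO/XO]+0*
p6 X@[XO/XX/OO/XO] terminal +0; root [X./X./O./..] d7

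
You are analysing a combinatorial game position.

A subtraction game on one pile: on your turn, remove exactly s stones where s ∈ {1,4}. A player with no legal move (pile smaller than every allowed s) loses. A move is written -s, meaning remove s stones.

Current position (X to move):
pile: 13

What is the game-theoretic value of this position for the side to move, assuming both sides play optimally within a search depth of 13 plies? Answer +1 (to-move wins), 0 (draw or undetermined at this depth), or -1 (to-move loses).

value(13, X) = +1

p1 X@[13]: -1[12]+1* -4[9]-1
p2 O@[12]: -1[11]-1* -4[8]-1
p3 X@[11]: -1[10]+1* -4[7]+1
p4 O@[10]: -1[9]-1* -4[6]-1
p5 X@[9]: -1[8]-1 -4[5]+1*
p6 O@[5]: -1[4]-1* -4[1]-1
p7 X@[4]: -1[3]-1 -4[0]+1*
p8 O@[0] terminal -1; root [13] d13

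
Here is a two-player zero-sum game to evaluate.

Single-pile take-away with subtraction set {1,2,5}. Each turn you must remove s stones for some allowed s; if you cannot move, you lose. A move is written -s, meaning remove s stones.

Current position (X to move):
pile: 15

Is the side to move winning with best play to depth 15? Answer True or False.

X winning at [15]: False

ply 1, X at 15 | -1=-1→14*; -2=-1→13; -5=-1→10
ply 2, O at 14 | -1=-1→13; -2=+1→12*; -5=+1→9
ply 3, X at 12 | -1=-1→11*; -2=-1→10; -5=-1→7
ply 4, O at 11 | -1=-1→10; -2=+1→9*; -5=+1→6
ply 5, X at 9 | -1=-1→8*; -2=-1→7; -5=-1→4
ply 6, O at 8 | -1=-1→7; -2=+1→6*; -5=+1→3
ply 7, X at 6 | -1=-1→5*; -2=-1→4; -5=-1→1
ply 8, O at 5 | -1=-1→4; -2=+1→3*; -5=+1→0
ply 9, X at 3 | -1=-1→2*; -2=-1→1
ply 10, O at 2 | -1=-1→1; -2=+1→0*
ply 11: 0 is terminal -1 (X); from 15 depth 15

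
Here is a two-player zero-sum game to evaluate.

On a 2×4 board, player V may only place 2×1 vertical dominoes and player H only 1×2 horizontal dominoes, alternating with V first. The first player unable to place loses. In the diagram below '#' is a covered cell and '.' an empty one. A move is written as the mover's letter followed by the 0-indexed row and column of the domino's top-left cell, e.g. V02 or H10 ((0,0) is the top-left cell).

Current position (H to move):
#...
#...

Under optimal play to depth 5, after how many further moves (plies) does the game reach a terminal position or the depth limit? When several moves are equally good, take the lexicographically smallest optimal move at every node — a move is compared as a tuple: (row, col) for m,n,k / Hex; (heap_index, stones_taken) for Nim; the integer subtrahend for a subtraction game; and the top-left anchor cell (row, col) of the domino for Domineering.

PV length from [#.../#...]: 3 plies

p1 H@[#.../#...]: H01[###./#...]+1* H02[#.##/#...]+1 H11[#.../###.]+1 H12[#.../#.##]+1
p2 V@[###./#...]: V03[####/#..#]-1*
p3 H@[####/#..#]: H11[####/####]+1*
p4 V@[####/####] terminal -1; root [#.../#...] d5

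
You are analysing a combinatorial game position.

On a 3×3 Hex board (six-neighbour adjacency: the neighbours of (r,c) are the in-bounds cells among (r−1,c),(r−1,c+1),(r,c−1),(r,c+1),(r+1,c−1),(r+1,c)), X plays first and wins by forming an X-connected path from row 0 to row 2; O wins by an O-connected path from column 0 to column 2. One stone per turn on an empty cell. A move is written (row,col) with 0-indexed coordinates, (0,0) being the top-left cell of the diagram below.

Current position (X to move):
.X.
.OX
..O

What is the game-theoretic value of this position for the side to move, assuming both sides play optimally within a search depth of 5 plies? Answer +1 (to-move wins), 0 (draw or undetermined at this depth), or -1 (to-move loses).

[.X./.OX/..O] X move#1: (0,0):-1/XX./.OX/..O*, (0,2):-1/.XX/.OX/..O, (1,0):-1/.X./XOX/..O, (2,0):-1/.X./.OX/X.O, (2,1):-1/.X./.OX/.XO
[XX./.OX/..O] O move#2: (0,2):+1/XXO/.OX/..O*, (1,0):+1/XX./OOX/..O, (2,0):+1/XX./.OX/O.O, (2,1):+1/XX./.OX/.OO
[XXO/.OX/..O] X move#3: (1,0):-1/XXO/XOX/..O*, (2,0):-1/XXO/.OX/X.O, (2,1):-1/XXO/.OX/.XO
[XXO/XOX/..O] O move#4: (2,0):+1/XXO/XOX/O.O*, (2,1):-1/XXO/XOX/.OO
[XXO/XOX/O.O] end (terminal -1, X#5); searched .X./.OX/..O to 5

value(.X./.OX/..O, X) = -1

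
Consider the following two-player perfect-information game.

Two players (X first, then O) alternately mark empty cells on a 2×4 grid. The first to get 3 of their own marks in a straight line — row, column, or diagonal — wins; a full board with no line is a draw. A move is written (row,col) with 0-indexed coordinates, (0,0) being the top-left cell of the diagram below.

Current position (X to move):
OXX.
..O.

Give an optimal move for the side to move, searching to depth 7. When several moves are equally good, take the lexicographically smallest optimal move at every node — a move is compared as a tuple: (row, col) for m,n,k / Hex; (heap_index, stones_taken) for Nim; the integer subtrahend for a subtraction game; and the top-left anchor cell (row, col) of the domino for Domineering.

ply 1, X at OXX./..O. | (0,3)=+1→OXXX/..O.*; (1,0)=+0→OXX./X.O.; (1,1)=+0→OXX./.XO.; (1,3)=+0→OXX./..OX
ply 2: OXXX/..O. is terminal -1 (O); from OXX./..O. depth 7

X's best at [OXX./..O.]: (0,3)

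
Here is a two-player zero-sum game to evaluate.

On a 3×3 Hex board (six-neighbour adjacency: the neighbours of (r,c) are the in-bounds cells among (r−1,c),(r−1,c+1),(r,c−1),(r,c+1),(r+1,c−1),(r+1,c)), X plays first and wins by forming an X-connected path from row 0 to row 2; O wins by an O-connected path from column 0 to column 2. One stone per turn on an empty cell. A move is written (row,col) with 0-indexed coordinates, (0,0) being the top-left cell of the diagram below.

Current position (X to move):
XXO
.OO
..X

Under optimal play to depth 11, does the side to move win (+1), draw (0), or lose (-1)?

p1 X@[XXO/.OO/..X]: (1,0)[XXO/XOO/..X]-1* (2,0)[XXO/.OO/X.X]-1 (2,1)[XXO/.OO/.XX]-1
p2 O@[XXO/XOO/..X]: (2,0)[XXO/XOO/O.X]+1* (2,1)[XXO/XOO/.OX]-1
p3 X@[XXO/XOO/O.X] terminal -1; root [XXO/.OO/..X] d11

value(XXO/.OO/..X, X) = -1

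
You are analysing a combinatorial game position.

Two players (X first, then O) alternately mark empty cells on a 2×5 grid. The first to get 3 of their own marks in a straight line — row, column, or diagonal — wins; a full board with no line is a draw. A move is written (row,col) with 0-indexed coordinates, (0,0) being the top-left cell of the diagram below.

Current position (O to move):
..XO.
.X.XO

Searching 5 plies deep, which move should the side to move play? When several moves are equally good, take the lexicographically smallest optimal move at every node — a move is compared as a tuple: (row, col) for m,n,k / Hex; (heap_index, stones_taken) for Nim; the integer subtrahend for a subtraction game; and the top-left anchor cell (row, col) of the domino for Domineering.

O's best at [..XO./.X.XO]: (1,2)

[..XO./.X.XO] O move#1: (0,0):-1/O.XO./.X.XO, (0,1):-1/.OXO./.X.XO, (0,4):-1/..XOO/.X.XO, (1,0):-1/..XO./OX.XO, (1,2):+0/..XO./.XOXO*
[..XO./.XOXO] X move#2: (0,0):+0/X.XO./.XOXO*, (0,1):+0/.XXO./.XOXO, (0,4):+0/..XOX/.XOXO, (1,0):+0/..XO./XXOXO
[X.XO./.XOXO] O move#3: (0,1):+0/XOXO./.XOXO*, (0,4):-1/X.XOO/.XOXO, (1,0):-1/X.XO./OXOXO
[XOXO./.XOXO] X move#4: (0,4):+0/XOXOX/.XOXO*, (1,0):+0/XOXO./XXOXO
[XOXOX/.XOXO] O move#5: (1,0):+0/XOXOX/OXOXO*
[XOXOX/OXOXO] end (terminal +0, X#6); searched ..XO./.X.XO to 5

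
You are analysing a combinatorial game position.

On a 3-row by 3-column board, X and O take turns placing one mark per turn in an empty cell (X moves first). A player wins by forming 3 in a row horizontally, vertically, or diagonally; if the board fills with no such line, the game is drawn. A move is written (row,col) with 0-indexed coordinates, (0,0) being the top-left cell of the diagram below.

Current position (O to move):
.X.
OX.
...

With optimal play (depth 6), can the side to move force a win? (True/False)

ply 1, O at .X./OX./... | (0,0)=-1→OX./OX./...*; (0,2)=-1→.XO/OX./...; (1,2)=-1→.X./OXO/...; (2,0)=-1→.X./OX./O..; (2,1)=-1→.X./OX./.O.; (2,2)=-1→.X./OX./..O
ply 2, X at OX./OX./... | (0,2)=-1→OXX/OX./...; (1,2)=-1→OX./OXX/...; (2,0)=+1→OX./OX./X..*; (2,1)=+1→OX./OX./.X.; (2,2)=-1→OX./OX./..X
ply 3, O at OX./OX./X.. | (0,2)=-1→OXO/OX./X..*; (1,2)=-1→OX./OXO/X..; (2,1)=-1→OX./OX./XO.; (2,2)=-1→OX./OX./X.O
ply 4, X at OXO/OX./X.. | (1,2)=+0→OXO/OXX/X..; (2,1)=+1→OXO/OX./XX.*; (2,2)=+0→OXO/OX./X.X
ply 5: OXO/OX./XX. is terminal -1 (O); from .X./OX./... depth 6

O winning at [.X./OX./...]: False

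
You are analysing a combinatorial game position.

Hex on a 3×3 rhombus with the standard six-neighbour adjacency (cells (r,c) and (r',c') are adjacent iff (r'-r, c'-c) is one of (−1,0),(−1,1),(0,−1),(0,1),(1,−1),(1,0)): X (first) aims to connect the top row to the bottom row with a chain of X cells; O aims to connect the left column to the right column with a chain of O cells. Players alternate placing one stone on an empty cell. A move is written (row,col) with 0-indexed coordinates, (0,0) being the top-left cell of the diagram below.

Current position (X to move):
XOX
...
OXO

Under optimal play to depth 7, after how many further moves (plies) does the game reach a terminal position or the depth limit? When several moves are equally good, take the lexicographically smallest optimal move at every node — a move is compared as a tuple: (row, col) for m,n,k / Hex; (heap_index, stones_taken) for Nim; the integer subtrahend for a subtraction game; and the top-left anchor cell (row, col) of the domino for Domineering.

ply 1, X at XOX/.../OXO | (1,0)=+1→XOX/X../OXO*; (1,1)=+1→XOX/.X./OXO; (1,2)=+1→XOX/..X/OXO
ply 2, O at XOX/X../OXO | (1,1)=-1→XOX/XO./OXO*; (1,2)=-1→XOX/X.O/OXO
ply 3, X at XOX/XO./OXO | (1,2)=+1→XOX/XOX/OXO*
ply 4: XOX/XOX/OXO is terminal -1 (O); from XOX/.../OXO depth 7

PV length from [XOX/.../OXO]: 3 plies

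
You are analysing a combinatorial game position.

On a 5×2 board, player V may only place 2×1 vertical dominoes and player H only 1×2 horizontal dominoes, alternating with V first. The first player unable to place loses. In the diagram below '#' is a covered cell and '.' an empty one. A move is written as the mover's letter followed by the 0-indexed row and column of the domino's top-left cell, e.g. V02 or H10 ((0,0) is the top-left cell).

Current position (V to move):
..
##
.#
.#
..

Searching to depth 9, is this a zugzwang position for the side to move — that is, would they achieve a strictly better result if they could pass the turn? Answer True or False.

zugzwang(../##/.#/.#/.., V) = False

p1 V@[../##/.#/.#/..]: V20[../##/##/##/..]-1* V30[../##/.#/##/#.]-1
p2 H@[../##/##/##/..]: H00[##/##/##/##/..]+1* H40[../##/##/##/##]+1
p3 V@[##/##/##/##/..] terminal -1; root [../##/.#/.#/..] d9
suppose V passes — search the same position with H to move:
pass> p1 H@[../##/.#/.#/..]: H00[##/##/.#/.#/..]-1 H40[../##/.#/.#/##]+1*
pass> p2 V@[../##/.#/.#/##]: V20[../##/##/##/##]-1*
pass> p3 H@[../##/##/##/##]: H00[##/##/##/##/##]+1*
pass> p4 V@[##/##/##/##/##] terminal -1; root [../##/.#/.#/..] d9
for V: play -1, pass -1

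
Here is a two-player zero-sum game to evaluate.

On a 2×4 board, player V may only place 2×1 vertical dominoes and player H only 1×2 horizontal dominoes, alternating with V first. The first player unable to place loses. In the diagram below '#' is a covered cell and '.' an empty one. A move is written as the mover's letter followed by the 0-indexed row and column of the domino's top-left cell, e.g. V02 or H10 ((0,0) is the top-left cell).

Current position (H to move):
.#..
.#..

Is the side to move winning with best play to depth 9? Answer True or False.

p1 H@[.#../.#..]: H02[.###/.#..]+1* H12[.#../.###]+1
p2 V@[.###/.#..]: V00[####/##..]-1*
p3 H@[####/##..]: H12[####/####]+1*
p4 V@[####/####] terminal -1; root [.#../.#..] d9

H winning at [.#../.#..]: True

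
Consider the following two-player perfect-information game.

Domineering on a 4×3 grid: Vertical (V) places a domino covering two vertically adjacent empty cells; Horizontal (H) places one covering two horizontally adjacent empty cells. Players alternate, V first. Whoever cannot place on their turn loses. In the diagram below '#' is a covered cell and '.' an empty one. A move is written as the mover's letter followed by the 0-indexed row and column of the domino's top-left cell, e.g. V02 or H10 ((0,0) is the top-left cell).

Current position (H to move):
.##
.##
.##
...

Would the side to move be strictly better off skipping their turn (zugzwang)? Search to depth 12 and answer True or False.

zugzwang(.##/.##/.##/..., H) = False

p1 H@[.##/.##/.##/...]: H30[.##/.##/.##/##.]-1* H31[.##/.##/.##/.##]-1
p2 V@[.##/.##/.##/##.]: V00[###/###/.##/##.]+1* V10[.##/###/###/##.]+1
p3 H@[###/###/.##/##.] terminal -1; root [.##/.##/.##/...] d12
if H skipped the turn, V would face:
~ p1 V@[.##/.##/.##/...]: V00[###/###/.##/...]-1 V10[.##/###/###/...]-1 V20[.##/.##/###/#..]+1*
~ p2 H@[.##/.##/###/#..]: H31[.##/.##/###/###]-1*
~ p3 V@[.##/.##/###/###]: V00[###/###/###/###]+1*
~ p4 H@[###/###/###/###] terminal -1; root [.##/.##/.##/...] d12
compare (H): move=-1 vs pass=-1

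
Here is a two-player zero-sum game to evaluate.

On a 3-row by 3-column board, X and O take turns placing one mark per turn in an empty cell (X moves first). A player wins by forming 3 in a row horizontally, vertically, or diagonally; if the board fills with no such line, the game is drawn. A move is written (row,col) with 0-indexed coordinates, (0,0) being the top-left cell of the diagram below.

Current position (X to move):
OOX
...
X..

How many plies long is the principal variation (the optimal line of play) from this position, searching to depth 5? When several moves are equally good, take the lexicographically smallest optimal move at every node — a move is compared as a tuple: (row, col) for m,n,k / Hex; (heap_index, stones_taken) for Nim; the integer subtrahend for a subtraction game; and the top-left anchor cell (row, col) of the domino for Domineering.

PV length from [OOX/.../X..]: 1 ply

p1 X@[OOX/.../X..]: (1,0)[OOX/X../X..]-1 (1,1)[OOX/.X./X..]+1* (1,2)[OOX/..X/X..]+1 (2,1)[OOX/.../XX.]+1 (2,2)[OOX/.../X.X]+1
p2 O@[OOX/.X./X..] terminal -1; root [OOX/.../X..] d5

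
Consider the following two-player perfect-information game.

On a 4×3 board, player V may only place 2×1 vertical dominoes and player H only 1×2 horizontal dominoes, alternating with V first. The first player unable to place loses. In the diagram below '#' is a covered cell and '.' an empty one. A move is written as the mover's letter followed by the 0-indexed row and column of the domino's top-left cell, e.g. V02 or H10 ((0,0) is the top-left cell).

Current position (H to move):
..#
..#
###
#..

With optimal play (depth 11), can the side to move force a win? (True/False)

H winning at [..#/..#/###/#..]: True

p1 H@[..#/..#/###/#..]: H00[###/..#/###/#..]+1* H10[..#/###/###/#..]+1 H31[..#/..#/###/###]-1
p2 V@[###/..#/###/#..] terminal -1; root [..#/..#/###/#..] d11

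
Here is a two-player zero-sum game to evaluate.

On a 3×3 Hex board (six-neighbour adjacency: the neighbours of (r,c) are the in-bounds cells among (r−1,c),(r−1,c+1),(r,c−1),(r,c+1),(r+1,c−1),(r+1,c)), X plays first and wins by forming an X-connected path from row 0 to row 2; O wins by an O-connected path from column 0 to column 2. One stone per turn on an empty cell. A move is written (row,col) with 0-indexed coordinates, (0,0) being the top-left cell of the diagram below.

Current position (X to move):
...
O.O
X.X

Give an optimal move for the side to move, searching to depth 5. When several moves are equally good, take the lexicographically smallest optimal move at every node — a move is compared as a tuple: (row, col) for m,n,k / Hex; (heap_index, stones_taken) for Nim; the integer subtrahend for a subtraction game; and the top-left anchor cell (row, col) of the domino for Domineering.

X's best at [.../O.O/X.X]: (1,1)

ply 1, X at .../O.O/X.X | (0,0)=-1→X../O.O/X.X; (0,1)=-1→.X./O.O/X.X; (0,2)=-1→..X/O.O/X.X; (1,1)=+1→.../OXO/X.X*; (2,1)=-1→.../O.O/XXX
ply 2, O at .../OXO/X.X | (0,0)=-1→O../OXO/X.X*; (0,1)=-1→.O./OXO/X.X; (0,2)=-1→..O/OXO/X.X; (2,1)=-1→.../OXO/XOX
ply 3, X at O../OXO/X.X | (0,1)=+1→OX./OXO/X.X*; (0,2)=+1→O.X/OXO/X.X; (2,1)=+1→O../OXO/XXX
ply 4: OX./OXO/X.X is terminal -1 (O); from .../O.O/X.X depth 5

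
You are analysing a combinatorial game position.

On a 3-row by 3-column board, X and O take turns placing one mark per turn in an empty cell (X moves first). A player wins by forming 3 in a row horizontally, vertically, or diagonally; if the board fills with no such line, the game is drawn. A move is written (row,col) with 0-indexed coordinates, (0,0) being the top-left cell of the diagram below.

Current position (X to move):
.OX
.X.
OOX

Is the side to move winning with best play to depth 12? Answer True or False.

X winning at [.OX/.X./OOX]: True

p1 X@[.OX/.X./OOX]: (0,0)[XOX/.X./OOX]+1* (1,0)[.OX/XX./OOX]+1 (1,2)[.OX/.XX/OOX]+1
p2 O@[XOX/.X./OOX] terminal -1; root [.OX/.X./OOX] d12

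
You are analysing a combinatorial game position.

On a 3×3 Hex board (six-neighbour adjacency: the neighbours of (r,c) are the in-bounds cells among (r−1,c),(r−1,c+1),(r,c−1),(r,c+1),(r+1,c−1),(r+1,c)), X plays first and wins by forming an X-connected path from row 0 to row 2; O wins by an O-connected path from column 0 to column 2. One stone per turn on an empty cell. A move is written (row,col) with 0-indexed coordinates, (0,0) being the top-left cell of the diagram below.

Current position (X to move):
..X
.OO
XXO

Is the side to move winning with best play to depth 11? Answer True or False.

p1 X@[..X/.OO/XXO]: (0,0)[X.X/.OO/XXO]-1 (0,1)[.XX/.OO/XXO]-1 (1,0)[..X/XOO/XXO]+1*
p2 O@[..X/XOO/XXO]: (0,0)[O.X/XOO/XXO]-1* (0,1)[.OX/XOO/XXO]-1
p3 X@[O.X/XOO/XXO]: (0,1)[OXX/XOO/XXO]+1*
p4 O@[OXX/XOO/XXO] terminal -1; root [..X/.OO/XXO] d11

X winning at [..X/.OO/XXO]: True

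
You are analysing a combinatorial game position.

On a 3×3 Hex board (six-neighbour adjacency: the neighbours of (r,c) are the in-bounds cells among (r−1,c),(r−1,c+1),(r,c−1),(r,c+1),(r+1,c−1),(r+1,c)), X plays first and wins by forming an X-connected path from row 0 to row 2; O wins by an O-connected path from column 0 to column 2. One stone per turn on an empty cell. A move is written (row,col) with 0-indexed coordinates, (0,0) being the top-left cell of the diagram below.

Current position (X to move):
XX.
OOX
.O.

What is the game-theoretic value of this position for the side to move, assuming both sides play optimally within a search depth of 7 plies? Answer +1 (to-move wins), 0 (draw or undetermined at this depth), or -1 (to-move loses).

ply 1, X at XX./OOX/.O. | (0,2)=-1→XXX/OOX/.O.*; (2,0)=-1→XX./OOX/XO.; (2,2)=-1→XX./OOX/.OX
ply 2, O at XXX/OOX/.O. | (2,0)=-1→XXX/OOX/OO.; (2,2)=+1→XXX/OOX/.OO*
ply 3: XXX/OOX/.OO is terminal -1 (X); from XX./OOX/.O. depth 7

value(XX./OOX/.O., X) = -1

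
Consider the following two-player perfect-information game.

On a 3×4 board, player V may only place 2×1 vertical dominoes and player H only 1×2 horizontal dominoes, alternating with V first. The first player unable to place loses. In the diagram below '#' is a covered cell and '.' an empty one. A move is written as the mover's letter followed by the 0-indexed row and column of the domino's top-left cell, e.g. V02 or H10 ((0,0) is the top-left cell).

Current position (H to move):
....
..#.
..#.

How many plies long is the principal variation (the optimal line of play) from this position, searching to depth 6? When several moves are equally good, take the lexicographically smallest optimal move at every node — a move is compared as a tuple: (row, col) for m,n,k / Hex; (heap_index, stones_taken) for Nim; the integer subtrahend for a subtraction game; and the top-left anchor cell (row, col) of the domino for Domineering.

p1 H@[..../..#./..#.]: H00[##../..#./..#.]-1 H01[.##./..#./..#.]-1 H02[..##/..#./..#.]-1 H10[..../###./..#.]+1* H20[..../..#./###.]-1
p2 V@[..../###./..#.]: V03[...#/####/..#.]-1* V13[..../####/..##]-1
p3 H@[...#/####/..#.]: H00[##.#/####/..#.]+1* H01[.###/####/..#.]+1 H20[...#/####/###.]+1
p4 V@[##.#/####/..#.] terminal -1; root [..../..#./..#.] d6

PV length from [..../..#./..#.]: 3 plies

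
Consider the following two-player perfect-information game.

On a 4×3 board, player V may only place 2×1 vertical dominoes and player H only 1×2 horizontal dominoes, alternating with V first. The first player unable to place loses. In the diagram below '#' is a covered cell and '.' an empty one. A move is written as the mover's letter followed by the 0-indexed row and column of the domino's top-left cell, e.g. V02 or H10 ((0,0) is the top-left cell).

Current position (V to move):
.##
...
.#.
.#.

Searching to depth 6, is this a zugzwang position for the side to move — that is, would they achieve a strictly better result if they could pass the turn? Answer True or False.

ply 1, V at .##/.../.#./.#. | V00=+1→###/#../.#./.#.*; V10=+1→.##/#../##./.#.; V12=+1→.##/..#/.##/.#.; V20=+1→.##/.../##./##.; V22=+1→.##/.../.##/.##
ply 2, H at ###/#../.#./.#. | H11=-1→###/###/.#./.#.*
ply 3, V at ###/###/.#./.#. | V20=+1→###/###/##./##.*; V22=+1→###/###/.##/.##
ply 4: ###/###/##./##. is terminal -1 (H); from .##/.../.#./.#. depth 6
suppose V passes — search the same position with H to move:
pass> ply 1, H at .##/.../.#./.#. | H10=-1→.##/##./.#./.#.*; H11=-1→.##/.##/.#./.#.
pass> ply 2, V at .##/##./.#./.#. | V12=+1→.##/###/.##/.#.*; V20=+1→.##/##./##./##.; V22=+1→.##/##./.##/.##
pass> ply 3: .##/###/.##/.#. is terminal -1 (H); from .##/.../.#./.#. depth 6
for V: play +1, pass +1

zugzwang(.##/.../.#./.#., V) = False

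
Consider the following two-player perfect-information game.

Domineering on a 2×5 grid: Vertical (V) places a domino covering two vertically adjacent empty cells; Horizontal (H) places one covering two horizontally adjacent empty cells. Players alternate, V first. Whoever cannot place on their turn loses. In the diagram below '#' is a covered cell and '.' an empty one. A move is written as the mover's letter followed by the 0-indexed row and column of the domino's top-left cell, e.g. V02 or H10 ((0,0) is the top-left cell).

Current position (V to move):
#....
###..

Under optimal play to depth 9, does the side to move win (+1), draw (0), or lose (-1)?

[#..../###..] V move#1: V03:+1/#..#./####.*, V04:-1/#...#/###.#
[#..#./####.] H move#2: H01:-1/####./####.*
[####./####.] V move#3: V04:+1/#####/#####*
[#####/#####] end (terminal -1, H#4); searched #..../###.. to 9

value(#..../###.., V) = +1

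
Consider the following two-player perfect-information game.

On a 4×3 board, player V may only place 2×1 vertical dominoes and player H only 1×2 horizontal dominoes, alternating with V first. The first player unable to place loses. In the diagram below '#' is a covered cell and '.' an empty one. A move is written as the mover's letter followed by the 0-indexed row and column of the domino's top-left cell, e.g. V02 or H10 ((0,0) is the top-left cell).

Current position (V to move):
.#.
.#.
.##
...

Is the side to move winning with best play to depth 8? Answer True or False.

ply 1, V at .#./.#./.##/... | V00=+1→##./##./.##/...*; V02=+1→.##/.##/.##/...; V10=+1→.#./##./###/...; V20=+1→.#./.#./###/#..
ply 2, H at ##./##./.##/... | H30=-1→##./##./.##/##.*; H31=-1→##./##./.##/.##
ply 3, V at ##./##./.##/##. | V02=+1→###/###/.##/##.*
ply 4: ###/###/.##/##. is terminal -1 (H); from .#./.#./.##/... depth 8

V winning at [.#./.#./.##/...]: True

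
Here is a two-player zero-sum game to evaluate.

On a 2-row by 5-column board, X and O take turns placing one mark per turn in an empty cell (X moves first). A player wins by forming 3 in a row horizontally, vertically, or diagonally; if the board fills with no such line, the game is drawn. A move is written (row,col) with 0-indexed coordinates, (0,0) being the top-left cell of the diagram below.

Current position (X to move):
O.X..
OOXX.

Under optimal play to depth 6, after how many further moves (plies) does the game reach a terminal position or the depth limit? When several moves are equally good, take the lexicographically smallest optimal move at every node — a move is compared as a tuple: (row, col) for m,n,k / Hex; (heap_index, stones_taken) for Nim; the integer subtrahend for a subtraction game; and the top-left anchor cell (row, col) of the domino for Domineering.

PV length from [O.X../OOXX.]: 3 plies

ply 1, X at O.X../OOXX. | (0,1)=+1→OXX../OOXX.*; (0,3)=+1→O.XX./OOXX.; (0,4)=+1→O.X.X/OOXX.; (1,4)=+1→O.X../OOXXX
ply 2, O at OXX../OOXX. | (0,3)=-1→OXXO./OOXX.*; (0,4)=-1→OXX.O/OOXX.; (1,4)=-1→OXX../OOXXO
ply 3, X at OXXO./OOXX. | (0,4)=+0→OXXOX/OOXX.; (1,4)=+1→OXXO./OOXXX*
ply 4: OXXO./OOXXX is terminal -1 (O); from O.X../OOXX. depth 6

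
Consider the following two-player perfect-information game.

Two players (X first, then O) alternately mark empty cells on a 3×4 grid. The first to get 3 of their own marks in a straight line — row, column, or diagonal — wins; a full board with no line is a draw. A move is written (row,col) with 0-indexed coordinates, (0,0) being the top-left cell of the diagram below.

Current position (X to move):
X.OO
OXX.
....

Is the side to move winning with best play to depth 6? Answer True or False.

[X.OO/OXX./....] X move#1: (0,1):+1/XXOO/OXX./....*, (1,3):+1/X.OO/OXXX/...., (2,0):-1/X.OO/OXX./X..., (2,1):-1/X.OO/OXX./.X.., (2,2):+1/X.OO/OXX./..X., (2,3):-1/X.OO/OXX./...X
[XXOO/OXX./....] O move#2: (1,3):-1/XXOO/OXXO/....*, (2,0):-1/XXOO/OXX./O..., (2,1):-1/XXOO/OXX./.O.., (2,2):-1/XXOO/OXX./..O., (2,3):-1/XXOO/OXX./...O
[XXOO/OXXO/....] X move#3: (2,0):-1/XXOO/OXXO/X..., (2,1):+1/XXOO/OXXO/.X..*, (2,2):+1/XXOO/OXXO/..X., (2,3):+1/XXOO/OXXO/...X
[XXOO/OXXO/.X..] end (terminal -1, O#4); searched X.OO/OXX./.... to 6

X winning at [X.OO/OXX./....]: True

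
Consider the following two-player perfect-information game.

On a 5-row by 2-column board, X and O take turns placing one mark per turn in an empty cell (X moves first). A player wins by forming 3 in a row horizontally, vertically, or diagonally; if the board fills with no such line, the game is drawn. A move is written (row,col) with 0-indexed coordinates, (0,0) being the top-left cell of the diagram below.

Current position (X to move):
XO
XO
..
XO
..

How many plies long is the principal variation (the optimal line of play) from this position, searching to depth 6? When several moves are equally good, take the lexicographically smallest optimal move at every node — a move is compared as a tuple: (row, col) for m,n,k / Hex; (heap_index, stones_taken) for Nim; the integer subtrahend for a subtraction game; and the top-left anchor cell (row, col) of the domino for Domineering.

[XO/XO/../XO/..] X move#1: (2,0):+1/XO/XO/X./XO/..*, (2,1):+0/XO/XO/.X/XO/.., (4,0):-1/XO/XO/../XO/X., (4,1):-1/XO/XO/../XO/.X
[XO/XO/X./XO/..] end (terminal -1, O#2); searched XO/XO/../XO/.. to 6

PV length from [XO/XO/../XO/..]: 1 ply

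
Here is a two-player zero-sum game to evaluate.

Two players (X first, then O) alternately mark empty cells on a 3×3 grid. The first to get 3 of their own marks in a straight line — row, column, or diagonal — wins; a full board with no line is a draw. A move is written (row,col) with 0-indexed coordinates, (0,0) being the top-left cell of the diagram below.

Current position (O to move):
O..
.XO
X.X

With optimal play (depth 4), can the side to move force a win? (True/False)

ply 1, O at O../.XO/X.X | (0,1)=-1→OO./.XO/X.X*; (0,2)=-1→O.O/.XO/X.X; (1,0)=-1→O../OXO/X.X; (2,1)=-1→O../.XO/XOX
ply 2, X at OO./.XO/X.X | (0,2)=+1→OOX/.XO/X.X*; (1,0)=-1→OO./XXO/X.X; (2,1)=+1→OO./.XO/XXX
ply 3: OOX/.XO/X.X is terminal -1 (O); from O../.XO/X.X depth 4

O winning at [O../.XO/X.X]: False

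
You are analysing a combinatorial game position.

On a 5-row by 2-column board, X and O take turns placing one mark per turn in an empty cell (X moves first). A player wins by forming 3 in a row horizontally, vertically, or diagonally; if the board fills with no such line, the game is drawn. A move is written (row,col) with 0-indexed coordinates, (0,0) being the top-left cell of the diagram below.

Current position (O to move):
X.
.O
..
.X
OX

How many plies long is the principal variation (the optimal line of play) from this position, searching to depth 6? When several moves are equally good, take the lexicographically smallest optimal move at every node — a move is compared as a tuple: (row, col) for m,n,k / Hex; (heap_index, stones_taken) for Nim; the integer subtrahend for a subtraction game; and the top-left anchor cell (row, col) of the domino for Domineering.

ply 1, O at X./.O/../.X/OX | (0,1)=-1→XO/.O/../.X/OX; (1,0)=-1→X./OO/../.X/OX; (2,0)=-1→X./.O/O./.X/OX; (2,1)=+0→X./.O/.O/.X/OX*; (3,0)=-1→X./.O/../OX/OX
ply 2, X at X./.O/.O/.X/OX | (0,1)=+0→XX/.O/.O/.X/OX*; (1,0)=-1→X./XO/.O/.X/OX; (2,0)=-1→X./.O/XO/.X/OX; (3,0)=-1→X./.O/.O/XX/OX
ply 3, O at XX/.O/.O/.X/OX | (1,0)=+0→XX/OO/.O/.X/OX*; (2,0)=+0→XX/.O/OO/.X/OX; (3,0)=+0→XX/.O/.O/OX/OX
ply 4, X at XX/OO/.O/.X/OX | (2,0)=+0→XX/OO/XO/.X/OX*; (3,0)=+0→XX/OO/.O/XX/OX
ply 5, O at XX/OO/XO/.X/OX | (3,0)=+0→XX/OO/XO/OX/OX*
ply 6: XX/OO/XO/OX/OX is terminal +0 (X); from X./.O/../.X/OX depth 6

PV length from [X./.O/../.X/OX]: 5 plies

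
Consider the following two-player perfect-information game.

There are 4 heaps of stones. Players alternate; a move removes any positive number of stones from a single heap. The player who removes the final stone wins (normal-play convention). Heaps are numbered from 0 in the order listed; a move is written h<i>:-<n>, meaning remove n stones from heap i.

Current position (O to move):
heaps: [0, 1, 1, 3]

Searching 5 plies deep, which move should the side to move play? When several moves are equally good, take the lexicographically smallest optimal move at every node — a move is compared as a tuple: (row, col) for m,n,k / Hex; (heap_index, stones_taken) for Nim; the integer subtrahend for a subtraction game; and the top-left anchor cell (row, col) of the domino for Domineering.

O's best at [(0,1,1,3)]: h3:-3

[(0,1,1,3)] O move#1: h1:-1:-1/(0,0,1,3), h2:-1:-1/(0,1,0,3), h3:-1:-1/(0,1,1,2), h3:-2:-1/(0,1,1,1), h3:-3:+1/(0,1,1,0)*
[(0,1,1,0)] X move#2: h1:-1:-1/(0,0,1,0)*, h2:-1:-1/(0,1,0,0)
[(0,0,1,0)] O move#3: h2:-1:+1/(0,0,0,0)*
[(0,0,0,0)] end (terminal -1, X#4); searched (0,1,1,3) to 5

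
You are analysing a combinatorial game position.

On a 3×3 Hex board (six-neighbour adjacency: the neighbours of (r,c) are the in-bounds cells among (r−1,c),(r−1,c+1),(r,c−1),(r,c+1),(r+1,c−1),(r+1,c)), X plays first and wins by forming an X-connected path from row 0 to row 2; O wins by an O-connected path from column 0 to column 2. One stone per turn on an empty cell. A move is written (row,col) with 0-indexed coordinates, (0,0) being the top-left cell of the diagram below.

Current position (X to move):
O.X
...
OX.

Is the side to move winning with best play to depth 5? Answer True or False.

X winning at [O.X/.../OX.]: True

[O.X/.../OX.] X move#1: (0,1):+1/OXX/.../OX.*, (1,0):+1/O.X/X../OX., (1,1):+1/O.X/.X./OX., (1,2):+1/O.X/..X/OX., (2,2):+1/O.X/.../OXX
[OXX/.../OX.] O move#2: (1,0):-1/OXX/O../OX.*, (1,1):-1/OXX/.O./OX., (1,2):-1/OXX/..O/OX., (2,2):-1/OXX/.../OXO
[OXX/O../OX.] X move#3: (1,1):+1/OXX/OX./OX.*, (1,2):+1/OXX/O.X/OX., (2,2):+1/OXX/O../OXX
[OXX/OX./OX.] end (terminal -1, O#4); searched O.X/.../OX. to 5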